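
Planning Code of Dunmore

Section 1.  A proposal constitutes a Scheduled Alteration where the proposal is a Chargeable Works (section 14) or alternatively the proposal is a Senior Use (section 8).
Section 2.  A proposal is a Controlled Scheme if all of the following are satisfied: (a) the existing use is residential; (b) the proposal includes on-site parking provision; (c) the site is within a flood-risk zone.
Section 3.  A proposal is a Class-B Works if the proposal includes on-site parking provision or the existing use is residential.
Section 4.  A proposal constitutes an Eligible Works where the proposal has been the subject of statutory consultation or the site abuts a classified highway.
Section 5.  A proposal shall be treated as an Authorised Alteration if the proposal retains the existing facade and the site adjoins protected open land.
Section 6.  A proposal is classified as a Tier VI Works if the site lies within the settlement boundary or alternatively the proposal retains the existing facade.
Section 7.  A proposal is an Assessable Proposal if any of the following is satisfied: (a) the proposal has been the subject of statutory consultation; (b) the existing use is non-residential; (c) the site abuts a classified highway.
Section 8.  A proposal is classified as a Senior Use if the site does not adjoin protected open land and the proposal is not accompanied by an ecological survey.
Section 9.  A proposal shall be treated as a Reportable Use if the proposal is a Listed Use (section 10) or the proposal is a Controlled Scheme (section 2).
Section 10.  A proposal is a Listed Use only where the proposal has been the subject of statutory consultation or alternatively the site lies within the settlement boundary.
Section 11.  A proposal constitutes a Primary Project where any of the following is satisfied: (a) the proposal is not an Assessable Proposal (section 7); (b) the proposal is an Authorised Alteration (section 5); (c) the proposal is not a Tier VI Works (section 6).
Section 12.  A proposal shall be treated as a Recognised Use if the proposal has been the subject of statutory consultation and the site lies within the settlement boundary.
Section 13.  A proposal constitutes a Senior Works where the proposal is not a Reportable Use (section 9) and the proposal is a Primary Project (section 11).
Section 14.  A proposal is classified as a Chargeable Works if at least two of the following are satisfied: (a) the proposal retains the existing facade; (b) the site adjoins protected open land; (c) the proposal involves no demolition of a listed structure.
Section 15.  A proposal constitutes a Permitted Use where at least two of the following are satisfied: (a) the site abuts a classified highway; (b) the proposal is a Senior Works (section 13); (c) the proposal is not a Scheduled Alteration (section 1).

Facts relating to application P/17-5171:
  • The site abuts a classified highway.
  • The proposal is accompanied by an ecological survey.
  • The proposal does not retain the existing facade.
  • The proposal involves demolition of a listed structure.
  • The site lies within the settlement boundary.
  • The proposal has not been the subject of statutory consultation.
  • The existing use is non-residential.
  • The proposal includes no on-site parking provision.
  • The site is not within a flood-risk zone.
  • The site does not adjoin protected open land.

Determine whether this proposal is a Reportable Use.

section 10 — Listed Use: [the proposal has been the subject of statutory consultation? no] OR [the site lies within the settlement boundary? yes] → satisfied.
section 2 — Controlled Scheme: [the existing use is residential? no] AND [the proposal includes on-site parking provision? no] AND [the site is within a flood-risk zone? no] → not satisfied.
section 9 — Reportable Use: [Listed Use (section 10)? yes] OR [Controlled Scheme (section 2)? no] → satisfied.

Yes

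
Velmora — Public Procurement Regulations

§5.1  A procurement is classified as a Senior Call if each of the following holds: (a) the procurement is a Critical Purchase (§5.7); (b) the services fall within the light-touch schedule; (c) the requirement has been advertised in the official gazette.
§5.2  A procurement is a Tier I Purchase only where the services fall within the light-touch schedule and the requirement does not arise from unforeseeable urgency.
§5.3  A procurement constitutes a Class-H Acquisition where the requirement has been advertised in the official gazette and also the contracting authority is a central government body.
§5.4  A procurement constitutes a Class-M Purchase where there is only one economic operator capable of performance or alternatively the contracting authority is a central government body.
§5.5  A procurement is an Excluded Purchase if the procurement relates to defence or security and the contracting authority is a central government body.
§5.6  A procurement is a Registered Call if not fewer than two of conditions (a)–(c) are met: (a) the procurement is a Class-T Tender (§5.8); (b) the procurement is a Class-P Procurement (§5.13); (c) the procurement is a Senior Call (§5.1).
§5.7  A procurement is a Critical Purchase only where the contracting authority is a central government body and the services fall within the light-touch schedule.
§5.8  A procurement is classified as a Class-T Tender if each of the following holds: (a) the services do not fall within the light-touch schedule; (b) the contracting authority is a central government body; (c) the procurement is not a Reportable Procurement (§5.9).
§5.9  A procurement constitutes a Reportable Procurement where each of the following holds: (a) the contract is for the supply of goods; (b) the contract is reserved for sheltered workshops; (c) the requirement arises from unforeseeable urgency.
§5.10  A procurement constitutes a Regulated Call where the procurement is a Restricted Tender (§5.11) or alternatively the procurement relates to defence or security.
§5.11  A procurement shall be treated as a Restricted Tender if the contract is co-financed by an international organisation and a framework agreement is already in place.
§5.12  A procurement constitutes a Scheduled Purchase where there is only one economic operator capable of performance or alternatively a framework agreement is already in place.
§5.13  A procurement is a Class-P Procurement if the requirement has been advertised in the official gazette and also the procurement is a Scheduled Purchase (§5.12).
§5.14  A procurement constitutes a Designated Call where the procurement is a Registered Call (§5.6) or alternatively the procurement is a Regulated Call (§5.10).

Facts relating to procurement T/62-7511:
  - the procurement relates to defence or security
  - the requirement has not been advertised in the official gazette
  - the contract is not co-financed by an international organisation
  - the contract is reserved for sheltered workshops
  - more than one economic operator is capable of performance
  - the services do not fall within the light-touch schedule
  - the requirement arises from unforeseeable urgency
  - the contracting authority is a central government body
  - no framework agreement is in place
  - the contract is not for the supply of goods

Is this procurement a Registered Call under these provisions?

§5.9 — Reportable Procurement: [the contract is for the supply of goods? no] AND [the contract is reserved for sheltered workshops? yes] AND [the requirement arises from unforeseeable urgency? yes] → not satisfied.
§5.8 — Class-T Tender: [the services do not fall within the light-touch schedule? yes] AND [the contracting authority is a central government body? yes] AND [not a Reportable Procurement (§5.9)? yes] → satisfied.
§5.12 — Scheduled Purchase: [there is only one economic operator capable of performance? no] OR [a framework agreement is already in place? no] → not satisfied.
§5.13 — Class-P Procurement: [the requirement has been advertised in the official gazette? no] AND [Scheduled Purchase (§5.12)? no] → not satisfied.
§5.7 — Critical Purchase: [the contracting authority is a central government body? yes] AND [the services fall within the light-touch schedule? no] → not satisfied.
§5.1 — Senior Call: [Critical Purchase (§5.7)? no] AND [the services fall within the light-touch schedule? no] AND [the requirement has been advertised in the official gazette? no] → not satisfied.
§5.6 — Registered Call: Class-T Tender (§5.8)? yes; Class-P Procurement (§5.13)? no; Senior Call (§5.1)? no — 1 of 3 hold (need ≥2) → not satisfied.

No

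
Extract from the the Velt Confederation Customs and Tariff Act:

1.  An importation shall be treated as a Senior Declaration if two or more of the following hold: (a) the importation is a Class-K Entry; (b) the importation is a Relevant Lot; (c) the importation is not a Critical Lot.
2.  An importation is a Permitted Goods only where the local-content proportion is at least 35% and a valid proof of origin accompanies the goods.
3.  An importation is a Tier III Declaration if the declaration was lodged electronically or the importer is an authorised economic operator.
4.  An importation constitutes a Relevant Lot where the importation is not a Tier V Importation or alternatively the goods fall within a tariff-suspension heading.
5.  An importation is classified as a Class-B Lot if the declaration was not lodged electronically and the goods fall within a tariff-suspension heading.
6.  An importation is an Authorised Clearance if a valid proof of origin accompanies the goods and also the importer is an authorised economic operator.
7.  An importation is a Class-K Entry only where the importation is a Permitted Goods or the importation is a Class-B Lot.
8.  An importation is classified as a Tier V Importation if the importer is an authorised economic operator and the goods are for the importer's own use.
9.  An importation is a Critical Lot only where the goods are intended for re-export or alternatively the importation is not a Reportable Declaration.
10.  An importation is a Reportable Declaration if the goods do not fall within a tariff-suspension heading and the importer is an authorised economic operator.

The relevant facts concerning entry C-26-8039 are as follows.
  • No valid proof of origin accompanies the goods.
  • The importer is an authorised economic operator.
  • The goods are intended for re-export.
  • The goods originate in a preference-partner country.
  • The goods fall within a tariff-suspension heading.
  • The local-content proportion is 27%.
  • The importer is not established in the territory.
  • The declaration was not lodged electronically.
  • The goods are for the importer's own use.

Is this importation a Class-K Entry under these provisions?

Yes

paragraph 2 — Permitted Goods: [local-content proportion: 27% ≥ 35%? no] AND [a valid proof of origin accompanies the goods? no] → not satisfied.
paragraph 5 — Class-B Lot: [the declaration was not lodged electronically? yes] AND [the goods fall within a tariff-suspension heading? yes] → satisfied.
paragraph 7 — Class-K Entry: [Permitted Goods (paragraph 2)? no] OR [Class-B Lot (paragraph 5)? yes] → satisfied.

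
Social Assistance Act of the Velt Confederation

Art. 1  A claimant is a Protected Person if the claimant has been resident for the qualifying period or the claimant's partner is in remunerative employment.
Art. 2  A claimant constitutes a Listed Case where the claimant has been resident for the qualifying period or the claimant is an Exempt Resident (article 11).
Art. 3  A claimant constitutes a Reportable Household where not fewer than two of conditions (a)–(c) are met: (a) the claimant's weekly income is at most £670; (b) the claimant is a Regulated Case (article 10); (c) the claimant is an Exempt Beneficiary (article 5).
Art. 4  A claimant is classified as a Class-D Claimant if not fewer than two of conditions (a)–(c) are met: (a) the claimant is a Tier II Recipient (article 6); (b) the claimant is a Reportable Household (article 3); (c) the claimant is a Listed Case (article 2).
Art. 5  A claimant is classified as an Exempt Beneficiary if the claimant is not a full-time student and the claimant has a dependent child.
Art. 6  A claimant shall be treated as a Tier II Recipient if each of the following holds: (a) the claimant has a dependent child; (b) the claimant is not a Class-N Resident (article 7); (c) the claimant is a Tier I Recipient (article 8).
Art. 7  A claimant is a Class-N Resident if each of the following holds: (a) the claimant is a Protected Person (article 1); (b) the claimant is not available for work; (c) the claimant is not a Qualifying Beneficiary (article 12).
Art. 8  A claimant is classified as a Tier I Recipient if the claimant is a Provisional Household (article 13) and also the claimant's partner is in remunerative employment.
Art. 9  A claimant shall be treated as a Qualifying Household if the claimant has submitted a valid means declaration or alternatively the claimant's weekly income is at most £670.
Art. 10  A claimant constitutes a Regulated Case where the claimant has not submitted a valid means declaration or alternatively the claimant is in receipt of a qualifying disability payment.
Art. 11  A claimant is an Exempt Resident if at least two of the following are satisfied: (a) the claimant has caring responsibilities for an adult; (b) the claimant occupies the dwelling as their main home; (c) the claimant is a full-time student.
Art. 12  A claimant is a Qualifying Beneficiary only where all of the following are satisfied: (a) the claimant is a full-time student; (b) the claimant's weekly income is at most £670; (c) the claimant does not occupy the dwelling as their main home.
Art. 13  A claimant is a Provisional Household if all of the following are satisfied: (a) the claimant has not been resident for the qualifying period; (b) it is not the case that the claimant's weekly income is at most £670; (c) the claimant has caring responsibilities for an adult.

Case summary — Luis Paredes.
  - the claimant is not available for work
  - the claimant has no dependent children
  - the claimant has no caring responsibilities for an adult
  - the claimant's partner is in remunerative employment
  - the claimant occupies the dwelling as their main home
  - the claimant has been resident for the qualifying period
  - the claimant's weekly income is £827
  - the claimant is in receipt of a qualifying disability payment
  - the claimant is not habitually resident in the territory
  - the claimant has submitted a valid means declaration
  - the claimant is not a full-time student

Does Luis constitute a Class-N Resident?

Under article 1: the claimant has been resident for the qualifying period? yes; or the claimant's partner is in remunerative employment? yes. So the claimant is a Protected Person.
Under article 12: the claimant is a full-time student? no; and claimant's weekly income: £827 ≤ £670? no; and the claimant does not occupy the dwelling as their main home? no. So the claimant is not a Qualifying Beneficiary.
Under article 7: Protected Person (article 1)? yes; and the claimant is not available for work? yes; and not a Qualifying Beneficiary (article 12)? yes. So the claimant is a Class-N Resident.

Yes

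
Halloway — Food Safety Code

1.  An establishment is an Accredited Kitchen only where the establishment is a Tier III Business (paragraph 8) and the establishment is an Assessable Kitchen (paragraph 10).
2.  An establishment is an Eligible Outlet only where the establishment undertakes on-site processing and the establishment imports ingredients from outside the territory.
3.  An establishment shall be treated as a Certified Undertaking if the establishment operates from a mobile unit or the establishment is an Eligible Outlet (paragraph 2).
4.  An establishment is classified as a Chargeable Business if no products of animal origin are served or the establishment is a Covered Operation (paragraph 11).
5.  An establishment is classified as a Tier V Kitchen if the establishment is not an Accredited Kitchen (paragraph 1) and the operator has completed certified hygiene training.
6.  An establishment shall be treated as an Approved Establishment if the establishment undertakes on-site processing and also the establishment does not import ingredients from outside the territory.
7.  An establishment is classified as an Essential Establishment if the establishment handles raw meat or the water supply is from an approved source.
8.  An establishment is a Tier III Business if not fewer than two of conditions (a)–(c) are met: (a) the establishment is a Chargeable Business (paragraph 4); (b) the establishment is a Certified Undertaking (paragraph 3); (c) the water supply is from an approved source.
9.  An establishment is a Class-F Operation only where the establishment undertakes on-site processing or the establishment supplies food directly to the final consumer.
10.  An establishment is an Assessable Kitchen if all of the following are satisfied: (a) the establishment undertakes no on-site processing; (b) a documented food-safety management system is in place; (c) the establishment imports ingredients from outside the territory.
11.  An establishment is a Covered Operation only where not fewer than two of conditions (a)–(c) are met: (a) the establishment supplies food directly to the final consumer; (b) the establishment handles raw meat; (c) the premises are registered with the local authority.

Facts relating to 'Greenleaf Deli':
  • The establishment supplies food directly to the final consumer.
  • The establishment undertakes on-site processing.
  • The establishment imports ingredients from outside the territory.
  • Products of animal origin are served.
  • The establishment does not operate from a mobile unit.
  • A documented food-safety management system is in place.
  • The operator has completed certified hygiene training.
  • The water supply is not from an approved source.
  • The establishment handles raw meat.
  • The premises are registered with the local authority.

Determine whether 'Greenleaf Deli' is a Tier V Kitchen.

paragraph 11 — Covered Operation: the establishment supplies food directly to the final consumer? yes; the establishment handles raw meat? yes; the premises are registered with the local authority? yes — 3 of 3 hold (need ≥2) → satisfied.
paragraph 4 — Chargeable Business: [no products of animal origin are served? no] OR [Covered Operation (paragraph 11)? yes] → satisfied.
paragraph 2 — Eligible Outlet: [the establishment undertakes on-site processing? yes] AND [the establishment imports ingredients from outside the territory? yes] → satisfied.
paragraph 3 — Certified Undertaking: [the establishment operates from a mobile unit? no] OR [Eligible Outlet (paragraph 2)? yes] → satisfied.
paragraph 8 — Tier III Business: Chargeable Business (paragraph 4)? yes; Certified Undertaking (paragraph 3)? yes; the water supply is from an approved source? no — 2 of 3 hold (need ≥2) → satisfied.
paragraph 10 — Assessable Kitchen: [the establishment undertakes no on-site processing? no] AND [a documented food-safety management system is in place? yes] AND [the establishment imports ingredients from outside the territory? yes] → not satisfied.
paragraph 1 — Accredited Kitchen: [Tier III Business (paragraph 8)? yes] AND [Assessable Kitchen (paragraph 10)? no] → not satisfied.
paragraph 5 — Tier V Kitchen: [not an Accredited Kitchen (paragraph 1)? yes] AND [the operator has completed certified hygiene training? yes] → satisfied.

Yes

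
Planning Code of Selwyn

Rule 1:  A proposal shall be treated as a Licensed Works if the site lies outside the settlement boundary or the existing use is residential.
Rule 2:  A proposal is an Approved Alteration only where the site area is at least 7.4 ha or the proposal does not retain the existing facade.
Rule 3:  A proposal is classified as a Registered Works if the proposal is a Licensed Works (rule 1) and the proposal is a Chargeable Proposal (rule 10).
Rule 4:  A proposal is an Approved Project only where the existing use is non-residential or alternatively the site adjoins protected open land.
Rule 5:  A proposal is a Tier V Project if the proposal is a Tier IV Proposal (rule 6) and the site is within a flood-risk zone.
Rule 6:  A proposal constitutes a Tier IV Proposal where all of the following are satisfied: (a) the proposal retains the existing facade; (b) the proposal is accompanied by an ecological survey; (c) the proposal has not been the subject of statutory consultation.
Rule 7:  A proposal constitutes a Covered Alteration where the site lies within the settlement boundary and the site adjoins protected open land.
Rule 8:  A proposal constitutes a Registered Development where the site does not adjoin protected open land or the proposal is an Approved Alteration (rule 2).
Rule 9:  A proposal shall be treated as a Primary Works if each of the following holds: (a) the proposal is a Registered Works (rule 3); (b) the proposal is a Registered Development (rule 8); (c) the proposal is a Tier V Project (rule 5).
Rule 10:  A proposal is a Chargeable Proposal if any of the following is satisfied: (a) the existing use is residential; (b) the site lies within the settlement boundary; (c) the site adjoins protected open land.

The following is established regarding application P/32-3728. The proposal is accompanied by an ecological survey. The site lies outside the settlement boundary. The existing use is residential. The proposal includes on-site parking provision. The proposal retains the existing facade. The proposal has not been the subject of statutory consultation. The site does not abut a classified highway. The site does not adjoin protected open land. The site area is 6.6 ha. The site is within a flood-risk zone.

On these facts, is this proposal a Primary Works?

Yes

rule 1 — Licensed Works: [the site lies outside the settlement boundary? yes] OR [the existing use is residential? yes] → satisfied.
rule 10 — Chargeable Proposal: [the existing use is residential? yes] OR [the site lies within the settlement boundary? no] OR [the site adjoins protected open land? no] → satisfied.
rule 3 — Registered Works: [Licensed Works (rule 1)? yes] AND [Chargeable Proposal (rule 10)? yes] → satisfied.
rule 2 — Approved Alteration: [site area: 6.6 ha ≥ 7.4 ha? no] OR [the proposal does not retain the existing facade? no] → not satisfied.
rule 8 — Registered Development: [the site does not adjoin protected open land? yes] OR [Approved Alteration (rule 2)? no] → satisfied.
rule 6 — Tier IV Proposal: [the proposal retains the existing facade? yes] AND [the proposal is accompanied by an ecological survey? yes] AND [the proposal has not been the subject of statutory consultation? yes] → satisfied.
rule 5 — Tier V Project: [Tier IV Proposal (rule 6)? yes] AND [the site is within a flood-risk zone? yes] → satisfied.
rule 9 — Primary Works: [Registered Works (rule 3)? yes] AND [Registered Development (rule 8)? yes] AND [Tier V Project (rule 5)? yes] → satisfied.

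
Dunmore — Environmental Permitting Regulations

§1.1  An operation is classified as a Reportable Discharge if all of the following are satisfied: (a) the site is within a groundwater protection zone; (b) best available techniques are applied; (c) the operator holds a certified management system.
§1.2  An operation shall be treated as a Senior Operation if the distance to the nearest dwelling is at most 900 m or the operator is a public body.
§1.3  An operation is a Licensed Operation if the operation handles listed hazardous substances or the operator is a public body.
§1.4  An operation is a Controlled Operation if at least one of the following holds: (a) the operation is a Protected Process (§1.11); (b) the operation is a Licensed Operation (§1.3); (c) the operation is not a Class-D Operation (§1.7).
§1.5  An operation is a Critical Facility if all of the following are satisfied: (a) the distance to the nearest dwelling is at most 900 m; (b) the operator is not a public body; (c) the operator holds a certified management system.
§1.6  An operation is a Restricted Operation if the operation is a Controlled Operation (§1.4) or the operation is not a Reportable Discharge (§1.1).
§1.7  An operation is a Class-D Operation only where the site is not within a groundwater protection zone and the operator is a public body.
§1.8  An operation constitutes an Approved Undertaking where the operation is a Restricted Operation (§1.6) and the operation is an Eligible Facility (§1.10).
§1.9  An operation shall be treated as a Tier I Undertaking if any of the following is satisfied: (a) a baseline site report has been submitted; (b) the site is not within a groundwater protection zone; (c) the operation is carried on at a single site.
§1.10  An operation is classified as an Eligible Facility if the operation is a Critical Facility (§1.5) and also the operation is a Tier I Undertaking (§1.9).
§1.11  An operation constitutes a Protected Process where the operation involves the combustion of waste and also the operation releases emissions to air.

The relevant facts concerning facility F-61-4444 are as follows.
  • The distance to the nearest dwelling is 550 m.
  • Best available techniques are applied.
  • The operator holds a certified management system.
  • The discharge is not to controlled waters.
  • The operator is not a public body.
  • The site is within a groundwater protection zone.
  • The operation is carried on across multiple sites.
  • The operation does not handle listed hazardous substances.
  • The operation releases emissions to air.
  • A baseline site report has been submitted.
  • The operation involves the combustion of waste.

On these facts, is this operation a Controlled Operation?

§1.11 — Protected Process: [the operation involves the combustion of waste? yes] AND [the operation releases emissions to air? yes] → satisfied.
§1.3 — Licensed Operation: [the operation handles listed hazardous substances? no] OR [the operator is a public body? no] → not satisfied.
§1.7 — Class-D Operation: [the site is not within a groundwater protection zone? no] AND [the operator is a public body? no] → not satisfied.
§1.4 — Controlled Operation: [Protected Process (§1.11)? yes] OR [Licensed Operation (§1.3)? no] OR [not a Class-D Operation (§1.7)? yes] → satisfied.

Yes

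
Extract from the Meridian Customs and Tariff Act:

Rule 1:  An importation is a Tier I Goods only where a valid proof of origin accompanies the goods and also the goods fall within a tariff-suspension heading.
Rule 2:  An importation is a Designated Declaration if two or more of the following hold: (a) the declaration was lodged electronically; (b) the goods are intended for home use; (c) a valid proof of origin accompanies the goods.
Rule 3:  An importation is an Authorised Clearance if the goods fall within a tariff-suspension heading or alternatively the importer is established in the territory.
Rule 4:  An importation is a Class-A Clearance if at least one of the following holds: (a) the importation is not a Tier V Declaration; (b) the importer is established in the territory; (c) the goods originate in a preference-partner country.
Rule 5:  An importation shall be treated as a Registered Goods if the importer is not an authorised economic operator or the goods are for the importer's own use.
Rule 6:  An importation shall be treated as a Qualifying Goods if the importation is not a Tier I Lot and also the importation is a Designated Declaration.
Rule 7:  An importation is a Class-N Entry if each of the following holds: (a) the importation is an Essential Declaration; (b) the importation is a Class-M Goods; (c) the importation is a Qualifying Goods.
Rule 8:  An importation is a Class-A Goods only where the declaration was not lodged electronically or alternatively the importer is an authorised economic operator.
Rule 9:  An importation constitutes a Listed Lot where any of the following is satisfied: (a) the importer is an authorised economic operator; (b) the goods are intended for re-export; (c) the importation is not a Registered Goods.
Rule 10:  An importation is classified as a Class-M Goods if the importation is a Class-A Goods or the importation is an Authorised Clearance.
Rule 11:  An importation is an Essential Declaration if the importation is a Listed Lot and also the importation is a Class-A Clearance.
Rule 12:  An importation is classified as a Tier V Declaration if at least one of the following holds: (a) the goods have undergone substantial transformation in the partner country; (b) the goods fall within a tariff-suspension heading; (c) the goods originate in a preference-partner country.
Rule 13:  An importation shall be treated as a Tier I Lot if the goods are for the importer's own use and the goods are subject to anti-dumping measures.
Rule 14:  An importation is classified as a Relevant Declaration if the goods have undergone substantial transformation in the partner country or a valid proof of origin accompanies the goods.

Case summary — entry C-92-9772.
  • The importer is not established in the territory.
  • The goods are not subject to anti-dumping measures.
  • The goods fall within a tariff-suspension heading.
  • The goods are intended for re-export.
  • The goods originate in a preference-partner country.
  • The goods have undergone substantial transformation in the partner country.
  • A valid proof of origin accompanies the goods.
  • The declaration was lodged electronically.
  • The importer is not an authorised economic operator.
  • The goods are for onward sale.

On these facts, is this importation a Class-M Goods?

Yes

Under rule 8: the declaration was not lodged electronically? no; or the importer is an authorised economic operator? no. So the importation is not a Class-A Goods.
Under rule 3: the goods fall within a tariff-suspension heading? yes; or the importer is established in the territory? no. So the importation is an Authorised Clearance.
Under rule 10: Class-A Goods (rule 8)? no; or Authorised Clearance (rule 3)? yes. So the importation is a Class-M Goods.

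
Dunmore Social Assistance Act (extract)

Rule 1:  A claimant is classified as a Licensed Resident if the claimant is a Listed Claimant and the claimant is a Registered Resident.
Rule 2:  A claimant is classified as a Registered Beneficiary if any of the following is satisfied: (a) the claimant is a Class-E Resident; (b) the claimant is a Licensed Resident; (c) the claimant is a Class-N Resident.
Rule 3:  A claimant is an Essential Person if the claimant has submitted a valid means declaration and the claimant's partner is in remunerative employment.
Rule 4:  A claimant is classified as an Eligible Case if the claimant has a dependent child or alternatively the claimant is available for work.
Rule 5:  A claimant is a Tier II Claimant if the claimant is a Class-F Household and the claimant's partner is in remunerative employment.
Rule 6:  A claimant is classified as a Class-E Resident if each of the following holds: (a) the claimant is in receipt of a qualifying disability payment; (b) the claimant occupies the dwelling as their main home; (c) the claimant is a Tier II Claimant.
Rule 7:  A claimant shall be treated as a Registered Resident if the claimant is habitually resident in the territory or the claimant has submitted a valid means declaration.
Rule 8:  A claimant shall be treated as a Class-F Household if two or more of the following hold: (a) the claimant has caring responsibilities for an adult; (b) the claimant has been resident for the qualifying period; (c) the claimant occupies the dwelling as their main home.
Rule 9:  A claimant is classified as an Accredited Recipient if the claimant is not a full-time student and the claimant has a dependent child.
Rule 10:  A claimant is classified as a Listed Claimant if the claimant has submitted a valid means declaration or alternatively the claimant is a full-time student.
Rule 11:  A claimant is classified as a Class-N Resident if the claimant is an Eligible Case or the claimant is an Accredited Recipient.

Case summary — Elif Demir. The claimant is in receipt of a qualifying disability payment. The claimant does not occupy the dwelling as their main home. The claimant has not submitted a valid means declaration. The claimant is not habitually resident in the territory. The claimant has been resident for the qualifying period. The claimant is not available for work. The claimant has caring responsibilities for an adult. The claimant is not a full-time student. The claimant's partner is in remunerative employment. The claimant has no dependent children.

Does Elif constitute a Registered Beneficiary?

Under rule 8: the claimant has caring responsibilities for an adult? yes; the claimant has been resident for the qualifying period? yes; the claimant occupies the dwelling as their main home? no — 2 of 3 hold (need ≥2) → satisfied.
Under rule 5: Class-F Household (rule 8)? yes; and the claimant's partner is in remunerative employment? yes. So the claimant is a Tier II Claimant.
Under rule 6: the claimant is in receipt of a qualifying disability payment? yes; and the claimant occupies the dwelling as their main home? no; and Tier II Claimant (rule 5)? yes. So the claimant is not a Class-E Resident.
Under rule 10: the claimant has submitted a valid means declaration? no; or the claimant is a full-time student? no. So the claimant is not a Listed Claimant.
Under rule 7: the claimant is habitually resident in the territory? no; or the claimant has submitted a valid means declaration? no. So the claimant is not a Registered Resident.
Under rule 1: Listed Claimant (rule 10)? no; and Registered Resident (rule 7)? no. So the claimant is not a Licensed Resident.
Under rule 4: the claimant has a dependent child? no; or the claimant is available for work? no. So the claimant is not an Eligible Case.
Under rule 9: the claimant is not a full-time student? yes; and the claimant has a dependent child? no. So the claimant is not an Accredited Recipient.
Under rule 11: Eligible Case (rule 4)? no; or Accredited Recipient (rule 9)? no. So the claimant is not a Class-N Resident.
Under rule 2: Class-E Resident (rule 6)? no; or Licensed Resident (rule 1)? no; or Class-N Resident (rule 11)? no. So the claimant is not a Registered Beneficiary.

No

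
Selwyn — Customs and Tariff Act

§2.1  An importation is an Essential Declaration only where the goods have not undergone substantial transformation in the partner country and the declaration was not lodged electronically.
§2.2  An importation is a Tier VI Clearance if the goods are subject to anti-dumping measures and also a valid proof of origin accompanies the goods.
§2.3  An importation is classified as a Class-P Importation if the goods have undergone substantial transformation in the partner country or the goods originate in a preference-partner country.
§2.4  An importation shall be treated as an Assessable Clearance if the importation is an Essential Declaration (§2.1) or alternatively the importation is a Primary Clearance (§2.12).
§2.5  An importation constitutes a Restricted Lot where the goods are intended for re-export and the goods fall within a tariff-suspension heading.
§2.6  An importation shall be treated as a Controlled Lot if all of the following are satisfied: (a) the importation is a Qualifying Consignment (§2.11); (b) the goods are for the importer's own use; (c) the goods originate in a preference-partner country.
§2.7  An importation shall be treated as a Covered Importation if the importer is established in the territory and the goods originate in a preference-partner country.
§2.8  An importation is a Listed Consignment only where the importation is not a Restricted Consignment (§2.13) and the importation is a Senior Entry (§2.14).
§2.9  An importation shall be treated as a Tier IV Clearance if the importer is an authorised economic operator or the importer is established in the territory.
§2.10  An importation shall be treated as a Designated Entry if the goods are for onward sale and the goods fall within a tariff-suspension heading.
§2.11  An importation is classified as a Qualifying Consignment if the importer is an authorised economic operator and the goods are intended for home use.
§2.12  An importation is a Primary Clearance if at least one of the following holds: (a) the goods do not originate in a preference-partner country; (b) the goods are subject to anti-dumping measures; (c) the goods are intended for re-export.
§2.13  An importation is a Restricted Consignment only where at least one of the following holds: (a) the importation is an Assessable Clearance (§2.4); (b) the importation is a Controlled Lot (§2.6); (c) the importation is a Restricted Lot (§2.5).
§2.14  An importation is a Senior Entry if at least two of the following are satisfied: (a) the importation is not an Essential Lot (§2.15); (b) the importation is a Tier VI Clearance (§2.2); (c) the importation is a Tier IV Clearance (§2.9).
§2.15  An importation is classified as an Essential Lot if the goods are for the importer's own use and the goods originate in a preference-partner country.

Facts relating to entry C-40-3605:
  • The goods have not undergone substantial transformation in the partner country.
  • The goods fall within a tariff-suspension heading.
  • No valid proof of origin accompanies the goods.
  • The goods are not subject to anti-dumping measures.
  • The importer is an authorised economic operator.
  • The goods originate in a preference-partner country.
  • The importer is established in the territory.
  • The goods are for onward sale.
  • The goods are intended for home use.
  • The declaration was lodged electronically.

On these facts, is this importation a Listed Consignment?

Yes

§2.1 — Essential Declaration: [the goods have not undergone substantial transformation in the partner country? yes] AND [the declaration was not lodged electronically? no] → not satisfied.
§2.12 — Primary Clearance: [the goods do not originate in a preference-partner country? no] OR [the goods are subject to anti-dumping measures? no] OR [the goods are intended for re-export? no] → not satisfied.
§2.4 — Assessable Clearance: [Essential Declaration (§2.1)? no] OR [Primary Clearance (§2.12)? no] → not satisfied.
§2.11 — Qualifying Consignment: [the importer is an authorised economic operator? yes] AND [the goods are intended for home use? yes] → satisfied.
§2.6 — Controlled Lot: [Qualifying Consignment (§2.11)? yes] AND [the goods are for the importer's own use? no] AND [the goods originate in a preference-partner country? yes] → not satisfied.
§2.5 — Restricted Lot: [the goods are intended for re-export? no] AND [the goods fall within a tariff-suspension heading? yes] → not satisfied.
§2.13 — Restricted Consignment: [Assessable Clearance (§2.4)? no] OR [Controlled Lot (§2.6)? no] OR [Restricted Lot (§2.5)? no] → not satisfied.
§2.15 — Essential Lot: [the goods are for the importer's own use? no] AND [the goods originate in a preference-partner country? yes] → not satisfied.
§2.2 — Tier VI Clearance: [the goods are subject to anti-dumping measures? no] AND [a valid proof of origin accompanies the goods? no] → not satisfied.
§2.9 — Tier IV Clearance: [the importer is an authorised economic operator? yes] OR [the importer is established in the territory? yes] → satisfied.
§2.14 — Senior Entry: not an Essential Lot (§2.15)? yes; Tier VI Clearance (§2.2)? no; Tier IV Clearance (§2.9)? yes — 2 of 3 hold (need ≥2) → satisfied.
§2.8 — Listed Consignment: [not a Restricted Consignment (§2.13)? yes] AND [Senior Entry (§2.14)? yes] → satisfied.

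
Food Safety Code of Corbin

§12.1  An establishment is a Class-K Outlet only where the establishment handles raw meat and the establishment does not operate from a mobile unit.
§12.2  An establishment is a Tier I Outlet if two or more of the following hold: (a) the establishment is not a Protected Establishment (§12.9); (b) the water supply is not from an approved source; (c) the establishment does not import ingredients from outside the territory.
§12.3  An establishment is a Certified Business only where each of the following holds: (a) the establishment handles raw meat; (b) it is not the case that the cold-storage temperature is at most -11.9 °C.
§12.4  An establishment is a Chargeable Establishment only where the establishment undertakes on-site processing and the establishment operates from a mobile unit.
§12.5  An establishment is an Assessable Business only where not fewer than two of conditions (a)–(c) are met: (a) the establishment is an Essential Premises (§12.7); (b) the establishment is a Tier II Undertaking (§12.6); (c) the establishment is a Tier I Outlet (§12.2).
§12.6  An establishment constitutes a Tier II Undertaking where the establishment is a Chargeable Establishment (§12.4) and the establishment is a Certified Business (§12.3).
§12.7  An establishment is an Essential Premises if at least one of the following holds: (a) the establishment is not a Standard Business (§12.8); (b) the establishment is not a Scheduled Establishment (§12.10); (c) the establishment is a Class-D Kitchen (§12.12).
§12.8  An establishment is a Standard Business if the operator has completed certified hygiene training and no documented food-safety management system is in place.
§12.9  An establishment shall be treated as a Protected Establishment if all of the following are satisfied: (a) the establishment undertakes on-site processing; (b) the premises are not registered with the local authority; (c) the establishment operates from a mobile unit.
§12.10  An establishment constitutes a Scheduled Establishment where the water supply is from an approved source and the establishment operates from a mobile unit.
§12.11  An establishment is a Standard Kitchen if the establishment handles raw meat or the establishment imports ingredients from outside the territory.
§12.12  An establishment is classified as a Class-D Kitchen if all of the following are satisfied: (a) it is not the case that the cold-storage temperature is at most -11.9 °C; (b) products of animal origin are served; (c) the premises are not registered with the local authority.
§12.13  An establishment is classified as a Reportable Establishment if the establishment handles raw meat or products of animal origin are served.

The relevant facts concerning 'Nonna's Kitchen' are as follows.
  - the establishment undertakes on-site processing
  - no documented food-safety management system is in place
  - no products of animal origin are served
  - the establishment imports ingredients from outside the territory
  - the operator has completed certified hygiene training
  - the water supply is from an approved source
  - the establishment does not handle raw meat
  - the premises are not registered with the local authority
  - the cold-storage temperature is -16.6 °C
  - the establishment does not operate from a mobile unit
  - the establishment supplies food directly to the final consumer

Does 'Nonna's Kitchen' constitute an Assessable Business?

No

§12.8 — Standard Business: [the operator has completed certified hygiene training? yes] AND [no documented food-safety management system is in place? yes] → satisfied.
§12.10 — Scheduled Establishment: [the water supply is from an approved source? yes] AND [the establishment operates from a mobile unit? no] → not satisfied.
§12.12 — Class-D Kitchen: [cold-storage temperature: -16.6 °C ≤ -11.9 °C? yes, so negated condition no] AND [products of animal origin are served? no] AND [the premises are not registered with the local authority? yes] → not satisfied.
§12.7 — Essential Premises: [not a Standard Business (§12.8)? no] OR [not a Scheduled Establishment (§12.10)? yes] OR [Class-D Kitchen (§12.12)? no] → satisfied.
§12.4 — Chargeable Establishment: [the establishment undertakes on-site processing? yes] AND [the establishment operates from a mobile unit? no] → not satisfied.
§12.3 — Certified Business: [the establishment handles raw meat? no] AND [cold-storage temperature: -16.6 °C ≤ -11.9 °C? yes, so negated condition no] → not satisfied.
§12.6 — Tier II Undertaking: [Chargeable Establishment (§12.4)? no] AND [Certified Business (§12.3)? no] → not satisfied.
§12.9 — Protected Establishment: [the establishment undertakes on-site processing? yes] AND [the premises are not registered with the local authority? yes] AND [the establishment operates from a mobile unit? no] → not satisfied.
§12.2 — Tier I Outlet: not a Protected Establishment (§12.9)? yes; the water supply is not from an approved source? no; the establishment does not import ingredients from outside the territory? no — 1 of 3 hold (need ≥2) → not satisfied.
§12.5 — Assessable Business: Essential Premises (§12.7)? yes; Tier II Undertaking (§12.6)? no; Tier I Outlet (§12.2)? no — 1 of 3 hold (need ≥2) → not satisfied.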